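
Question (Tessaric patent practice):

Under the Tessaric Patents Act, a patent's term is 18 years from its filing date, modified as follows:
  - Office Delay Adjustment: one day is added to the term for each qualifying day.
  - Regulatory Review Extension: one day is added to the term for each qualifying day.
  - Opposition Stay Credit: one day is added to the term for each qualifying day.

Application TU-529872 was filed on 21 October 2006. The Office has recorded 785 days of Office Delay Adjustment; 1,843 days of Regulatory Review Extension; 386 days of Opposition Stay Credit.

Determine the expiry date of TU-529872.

2033-01-21

Base term: filing date + 18 years → 21 October 2024.
Office Delay Adjustment: +785 days → 15 December 2026.
Regulatory Review Extension: +1843 days → 1 January 2032.
Opposition Stay Credit: +386 days → 21 January 2033.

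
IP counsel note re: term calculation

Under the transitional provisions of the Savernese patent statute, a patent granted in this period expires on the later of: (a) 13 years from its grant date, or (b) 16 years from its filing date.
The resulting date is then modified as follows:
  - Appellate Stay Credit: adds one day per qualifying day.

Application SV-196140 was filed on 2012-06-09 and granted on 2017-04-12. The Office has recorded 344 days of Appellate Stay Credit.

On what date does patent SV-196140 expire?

March 22, 2031

(a) grant + 13 years → 12 April 2030.
(b) filing + 16 years → 9 June 2028.
Later of the two: 12 April 2030.
Appellate Stay Credit: +344 days → 22 March 2031.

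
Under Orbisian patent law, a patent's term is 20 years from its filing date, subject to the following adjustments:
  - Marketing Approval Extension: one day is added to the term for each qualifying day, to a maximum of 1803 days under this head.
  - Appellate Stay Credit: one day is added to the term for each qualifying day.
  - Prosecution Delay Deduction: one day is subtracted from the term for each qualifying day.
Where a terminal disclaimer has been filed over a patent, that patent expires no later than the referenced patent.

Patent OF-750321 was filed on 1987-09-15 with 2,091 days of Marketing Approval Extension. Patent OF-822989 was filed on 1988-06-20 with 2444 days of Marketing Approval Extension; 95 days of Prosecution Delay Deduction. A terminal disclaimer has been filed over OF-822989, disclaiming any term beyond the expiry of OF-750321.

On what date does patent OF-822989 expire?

2012-08-22

Natural term of OF-822989:
  Base: filing + 20 years → 20 June 2008.
  Marketing Approval Extension: 2444 days claimed exceeds the 1803-day cap, so +1803 days → 28 May 2013.
  Prosecution Delay Deduction: −95 days → 22 February 2013.
Expiry of referenced patent OF-750321:
  Base: filing + 20 years → 15 September 2007.
  Marketing Approval Extension: 2091 days claimed exceeds the 1803-day cap, so +1803 days → 22 August 2012.
Terminal disclaimer: OF-822989 expires on the earlier of 22 February 2013 and 22 August 2012.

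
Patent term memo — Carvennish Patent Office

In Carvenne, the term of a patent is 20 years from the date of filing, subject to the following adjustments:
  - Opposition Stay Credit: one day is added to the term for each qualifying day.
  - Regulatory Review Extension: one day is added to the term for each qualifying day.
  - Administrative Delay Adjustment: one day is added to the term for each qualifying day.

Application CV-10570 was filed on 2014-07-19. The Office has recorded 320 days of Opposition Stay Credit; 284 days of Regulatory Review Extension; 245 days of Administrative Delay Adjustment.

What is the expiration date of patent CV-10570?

Base term: filing date + 20 years → 19 July 2034.
Opposition Stay Credit: +320 days → 4 June 2035.
Regulatory Review Extension: +284 days → 14 March 2036.
Administrative Delay Adjustment: +245 days → 14 November 2036.

2036-11-14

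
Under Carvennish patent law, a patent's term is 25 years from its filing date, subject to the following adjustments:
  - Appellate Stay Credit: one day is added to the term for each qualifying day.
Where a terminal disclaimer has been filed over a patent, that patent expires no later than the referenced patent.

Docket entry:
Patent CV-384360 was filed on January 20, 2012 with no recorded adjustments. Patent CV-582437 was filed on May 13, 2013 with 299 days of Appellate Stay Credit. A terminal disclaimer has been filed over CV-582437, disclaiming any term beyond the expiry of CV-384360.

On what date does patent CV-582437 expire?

2037-01-20

Natural term of CV-582437:
  Base: filing + 25 years → 13 May 2038.
  Appellate Stay Credit: +299 days → 8 March 2039.
Expiry of referenced patent CV-384360:
  Base: filing + 25 years → 20 January 2037.
Terminal disclaimer: CV-582437 expires on the earlier of 8 March 2039 and 20 January 2037.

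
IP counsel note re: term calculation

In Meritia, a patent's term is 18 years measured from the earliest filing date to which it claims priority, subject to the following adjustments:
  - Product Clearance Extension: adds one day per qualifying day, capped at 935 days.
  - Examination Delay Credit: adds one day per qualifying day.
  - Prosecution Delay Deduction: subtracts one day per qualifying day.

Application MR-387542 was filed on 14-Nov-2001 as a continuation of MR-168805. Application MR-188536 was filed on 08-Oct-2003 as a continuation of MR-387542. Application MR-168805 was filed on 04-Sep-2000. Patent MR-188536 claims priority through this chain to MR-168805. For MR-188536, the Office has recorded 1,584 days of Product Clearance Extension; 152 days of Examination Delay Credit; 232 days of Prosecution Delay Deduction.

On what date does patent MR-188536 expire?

2021-01-06

Earliest priority filing: 4 September 2000.
Base term: 4 September 2000 + 18 years → 4 September 2018.
Product Clearance Extension: 1584 days claimed exceeds the 935-day cap, so +935 days → 27 March 2021.
Examination Delay Credit: +152 days → 26 August 2021.
Prosecution Delay Deduction: −232 days → 6 January 2021.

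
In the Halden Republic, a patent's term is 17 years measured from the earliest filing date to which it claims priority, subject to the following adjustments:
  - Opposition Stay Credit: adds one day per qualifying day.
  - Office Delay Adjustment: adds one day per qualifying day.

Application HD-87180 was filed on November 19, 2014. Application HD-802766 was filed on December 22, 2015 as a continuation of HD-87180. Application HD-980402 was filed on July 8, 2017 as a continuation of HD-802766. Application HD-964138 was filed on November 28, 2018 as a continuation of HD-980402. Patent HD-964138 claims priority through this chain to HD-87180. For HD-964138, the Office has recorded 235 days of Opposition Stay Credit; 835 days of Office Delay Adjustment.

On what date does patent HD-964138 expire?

Earliest priority filing: 19 November 2014.
Base term: 19 November 2014 + 17 years → 19 November 2031.
Opposition Stay Credit: +235 days → 11 July 2032.
Office Delay Adjustment: +835 days → 24 October 2034.

2034-10-24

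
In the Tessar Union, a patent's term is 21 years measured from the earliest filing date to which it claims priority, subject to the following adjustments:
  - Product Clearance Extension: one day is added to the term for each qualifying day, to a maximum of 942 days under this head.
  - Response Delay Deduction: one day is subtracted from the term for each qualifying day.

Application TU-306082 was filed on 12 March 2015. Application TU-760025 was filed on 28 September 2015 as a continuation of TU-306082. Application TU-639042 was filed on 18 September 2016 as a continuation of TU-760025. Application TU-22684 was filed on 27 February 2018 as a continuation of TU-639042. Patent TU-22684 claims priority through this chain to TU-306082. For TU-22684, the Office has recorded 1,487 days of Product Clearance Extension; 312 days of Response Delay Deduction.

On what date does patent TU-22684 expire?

Earliest priority filing: 12 March 2015.
Base term: 12 March 2015 + 21 years → 12 March 2036.
Product Clearance Extension: 1487 days claimed exceeds the 942-day cap, so +942 days → 10 October 2038.
Response Delay Deduction: −312 days → 2 December 2037.

December 2, 2037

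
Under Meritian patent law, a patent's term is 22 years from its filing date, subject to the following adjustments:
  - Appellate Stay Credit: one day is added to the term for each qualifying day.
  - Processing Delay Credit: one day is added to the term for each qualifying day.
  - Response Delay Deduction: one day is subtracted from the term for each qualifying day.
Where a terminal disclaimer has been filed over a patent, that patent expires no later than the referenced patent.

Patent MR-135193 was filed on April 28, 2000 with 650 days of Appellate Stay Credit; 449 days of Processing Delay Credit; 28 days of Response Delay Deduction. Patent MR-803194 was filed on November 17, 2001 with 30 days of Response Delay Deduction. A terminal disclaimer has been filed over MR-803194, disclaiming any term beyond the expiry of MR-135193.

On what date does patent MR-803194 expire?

Natural term of MR-803194:
  Base: filing + 22 years → 17 November 2023.
  Response Delay Deduction: −30 days → 18 October 2023.
Expiry of referenced patent MR-135193:
  Base: filing + 22 years → 28 April 2022.
  Appellate Stay Credit: +650 days → 7 February 2024.
  Processing Delay Credit: +449 days → 1 May 2025.
  Response Delay Deduction: −28 days → 3 April 2025.
Terminal disclaimer: MR-803194 expires on the earlier of 18 October 2023 and 3 April 2025.

October 18, 2023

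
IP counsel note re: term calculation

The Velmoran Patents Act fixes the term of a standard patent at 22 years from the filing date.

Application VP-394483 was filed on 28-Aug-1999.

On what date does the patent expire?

Filing date + 22 years → 28 August 2021.

2021-08-28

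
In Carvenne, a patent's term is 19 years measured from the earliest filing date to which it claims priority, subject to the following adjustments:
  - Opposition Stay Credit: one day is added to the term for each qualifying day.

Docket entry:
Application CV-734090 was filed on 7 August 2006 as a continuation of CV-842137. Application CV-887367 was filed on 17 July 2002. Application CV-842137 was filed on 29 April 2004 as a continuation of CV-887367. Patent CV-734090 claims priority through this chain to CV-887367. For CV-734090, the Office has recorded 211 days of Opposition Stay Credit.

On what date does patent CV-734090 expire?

2022-02-13

Earliest priority filing: 17 July 2002.
Base term: 17 July 2002 + 19 years → 17 July 2021.
Opposition Stay Credit: +211 days → 13 February 2022.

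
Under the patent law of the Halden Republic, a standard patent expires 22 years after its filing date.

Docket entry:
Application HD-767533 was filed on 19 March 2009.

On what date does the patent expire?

2031-03-19

Filing date + 22 years → 19 March 2031.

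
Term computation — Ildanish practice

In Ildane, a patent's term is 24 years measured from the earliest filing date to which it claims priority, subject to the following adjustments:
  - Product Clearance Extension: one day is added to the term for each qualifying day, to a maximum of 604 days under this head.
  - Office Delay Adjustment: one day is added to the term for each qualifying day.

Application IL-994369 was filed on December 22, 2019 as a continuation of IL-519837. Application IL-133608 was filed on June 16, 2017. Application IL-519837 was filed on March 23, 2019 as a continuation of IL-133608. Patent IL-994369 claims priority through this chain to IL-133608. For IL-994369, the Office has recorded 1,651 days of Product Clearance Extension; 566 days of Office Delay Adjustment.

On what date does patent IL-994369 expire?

Earliest priority filing: 16 June 2017.
Base term: 16 June 2017 + 24 years → 16 June 2041.
Product Clearance Extension: 1651 days claimed exceeds the 604-day cap, so +604 days → 10 February 2043.
Office Delay Adjustment: +566 days → 29 August 2044.

2044-08-29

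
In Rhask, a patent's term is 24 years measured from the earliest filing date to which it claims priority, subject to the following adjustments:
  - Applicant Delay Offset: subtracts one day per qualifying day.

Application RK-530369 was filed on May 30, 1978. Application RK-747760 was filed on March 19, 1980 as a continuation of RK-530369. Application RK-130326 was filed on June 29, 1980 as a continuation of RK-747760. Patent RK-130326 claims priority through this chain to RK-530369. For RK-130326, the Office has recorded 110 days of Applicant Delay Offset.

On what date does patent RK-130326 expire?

2002-02-09

Earliest priority filing: 30 May 1978.
Base term: 30 May 1978 + 24 years → 30 May 2002.
Applicant Delay Offset: −110 days → 9 February 2002.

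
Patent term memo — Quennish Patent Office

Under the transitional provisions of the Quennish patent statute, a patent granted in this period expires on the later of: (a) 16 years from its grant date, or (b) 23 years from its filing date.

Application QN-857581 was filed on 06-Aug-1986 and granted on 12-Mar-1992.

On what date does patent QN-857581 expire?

(a) grant + 16 years → 12 March 2008.
(b) filing + 23 years → 6 August 2009.
Later of the two: 6 August 2009.

August 6, 2009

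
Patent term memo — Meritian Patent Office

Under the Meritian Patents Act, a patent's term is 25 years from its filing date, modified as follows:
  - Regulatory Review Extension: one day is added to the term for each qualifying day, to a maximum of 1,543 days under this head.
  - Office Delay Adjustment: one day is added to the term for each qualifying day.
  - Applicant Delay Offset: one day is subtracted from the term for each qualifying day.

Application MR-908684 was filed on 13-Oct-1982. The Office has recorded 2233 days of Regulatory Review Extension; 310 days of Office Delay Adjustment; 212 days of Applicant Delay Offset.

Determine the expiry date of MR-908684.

Base term: filing date + 25 years → 13 October 2007.
Regulatory Review Extension: 2233 days claimed exceeds the 1543-day cap, so +1543 days → 3 January 2012.
Office Delay Adjustment: +310 days → 8 November 2012.
Applicant Delay Offset: −212 days → 10 April 2012.

2012-04-10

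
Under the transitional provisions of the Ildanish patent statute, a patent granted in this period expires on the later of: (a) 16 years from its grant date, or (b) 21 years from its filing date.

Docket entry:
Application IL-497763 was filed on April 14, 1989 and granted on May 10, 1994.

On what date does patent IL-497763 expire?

(a) grant + 16 years → 10 May 2010.
(b) filing + 21 years → 14 April 2010.
Later of the two: 10 May 2010.

2010-05-10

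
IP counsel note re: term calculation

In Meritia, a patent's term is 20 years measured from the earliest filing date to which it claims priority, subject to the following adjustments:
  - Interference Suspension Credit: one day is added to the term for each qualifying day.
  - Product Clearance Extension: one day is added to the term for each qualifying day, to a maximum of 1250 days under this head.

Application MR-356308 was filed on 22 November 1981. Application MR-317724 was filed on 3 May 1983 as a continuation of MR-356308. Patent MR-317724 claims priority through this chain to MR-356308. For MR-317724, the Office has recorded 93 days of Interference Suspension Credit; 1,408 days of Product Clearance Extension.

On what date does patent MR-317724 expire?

2005-07-27

Earliest priority filing: 22 November 1981.
Base term: 22 November 1981 + 20 years → 22 November 2001.
Interference Suspension Credit: +93 days → 23 February 2002.
Product Clearance Extension: 1408 days claimed exceeds the 1250-day cap, so +1250 days → 27 July 2005.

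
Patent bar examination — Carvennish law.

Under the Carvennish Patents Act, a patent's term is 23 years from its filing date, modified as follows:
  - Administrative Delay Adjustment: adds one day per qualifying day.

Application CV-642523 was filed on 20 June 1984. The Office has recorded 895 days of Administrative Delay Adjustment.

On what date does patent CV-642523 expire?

2009-12-01

Base term: filing date + 23 years → 20 June 2007.
Administrative Delay Adjustment: +895 days → 1 December 2009.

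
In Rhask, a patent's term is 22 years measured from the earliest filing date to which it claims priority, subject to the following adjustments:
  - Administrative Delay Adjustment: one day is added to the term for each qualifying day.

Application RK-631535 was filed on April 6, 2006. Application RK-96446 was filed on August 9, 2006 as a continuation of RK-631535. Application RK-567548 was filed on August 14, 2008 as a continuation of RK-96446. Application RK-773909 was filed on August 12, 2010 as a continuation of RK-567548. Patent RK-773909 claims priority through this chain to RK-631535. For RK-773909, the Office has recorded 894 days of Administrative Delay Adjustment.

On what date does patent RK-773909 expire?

Earliest priority filing: 6 April 2006.
Base term: 6 April 2006 + 22 years → 6 April 2028.
Administrative Delay Adjustment: +894 days → 17 September 2030.

September 17, 2030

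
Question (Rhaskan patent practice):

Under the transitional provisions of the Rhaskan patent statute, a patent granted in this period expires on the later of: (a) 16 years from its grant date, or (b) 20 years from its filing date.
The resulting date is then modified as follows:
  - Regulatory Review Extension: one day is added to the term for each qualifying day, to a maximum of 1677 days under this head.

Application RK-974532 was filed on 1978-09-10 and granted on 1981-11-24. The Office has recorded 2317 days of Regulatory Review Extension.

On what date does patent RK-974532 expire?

2003-04-14

(a) grant + 16 years → 24 November 1997.
(b) filing + 20 years → 10 September 1998.
Later of the two: 10 September 1998.
Regulatory Review Extension: 2317 days claimed exceeds the 1677-day cap, so +1677 days → 14 April 2003.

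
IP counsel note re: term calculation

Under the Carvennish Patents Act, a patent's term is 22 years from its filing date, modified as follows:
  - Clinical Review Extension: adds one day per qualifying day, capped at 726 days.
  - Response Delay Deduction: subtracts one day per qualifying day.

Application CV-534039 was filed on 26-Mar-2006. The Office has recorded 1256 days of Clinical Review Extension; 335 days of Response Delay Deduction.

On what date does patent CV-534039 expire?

April 21, 2029

Base term: filing date + 22 years → 26 March 2028.
Clinical Review Extension: 1256 days claimed exceeds the 726-day cap, so +726 days → 22 March 2030.
Response Delay Deduction: −335 days → 21 April 2029.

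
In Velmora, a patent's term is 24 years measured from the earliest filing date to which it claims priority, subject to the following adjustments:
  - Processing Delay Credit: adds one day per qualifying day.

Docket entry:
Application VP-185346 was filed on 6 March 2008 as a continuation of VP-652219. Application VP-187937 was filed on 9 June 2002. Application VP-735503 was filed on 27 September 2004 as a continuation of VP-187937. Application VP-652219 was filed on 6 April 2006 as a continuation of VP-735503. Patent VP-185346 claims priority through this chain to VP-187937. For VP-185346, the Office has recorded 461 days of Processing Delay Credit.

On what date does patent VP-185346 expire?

2027-09-13

Earliest priority filing: 9 June 2002.
Base term: 9 June 2002 + 24 years → 9 June 2026.
Processing Delay Credit: +461 days → 13 September 2027.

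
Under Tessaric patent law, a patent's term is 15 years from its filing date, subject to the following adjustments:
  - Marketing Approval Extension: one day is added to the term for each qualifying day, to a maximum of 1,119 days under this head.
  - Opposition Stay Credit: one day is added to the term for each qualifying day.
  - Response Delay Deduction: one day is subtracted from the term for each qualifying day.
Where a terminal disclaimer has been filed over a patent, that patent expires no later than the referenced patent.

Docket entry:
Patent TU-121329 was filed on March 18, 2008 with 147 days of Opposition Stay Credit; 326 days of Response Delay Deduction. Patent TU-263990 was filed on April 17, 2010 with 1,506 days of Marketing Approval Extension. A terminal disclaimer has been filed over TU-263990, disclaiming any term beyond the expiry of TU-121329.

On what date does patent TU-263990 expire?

2022-09-20

Natural term of TU-263990:
  Base: filing + 15 years → 17 April 2025.
  Marketing Approval Extension: 1506 days claimed exceeds the 1119-day cap, so +1119 days → 10 May 2028.
Expiry of referenced patent TU-121329:
  Base: filing + 15 years → 18 March 2023.
  Opposition Stay Credit: +147 days → 12 August 2023.
  Response Delay Deduction: −326 days → 20 September 2022.
Terminal disclaimer: TU-263990 expires on the earlier of 10 May 2028 and 20 September 2022.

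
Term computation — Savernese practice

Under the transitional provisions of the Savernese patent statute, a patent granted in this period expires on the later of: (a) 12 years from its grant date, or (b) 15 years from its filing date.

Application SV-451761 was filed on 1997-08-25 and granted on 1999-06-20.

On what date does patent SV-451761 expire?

(a) grant + 12 years → 20 June 2011.
(b) filing + 15 years → 25 August 2012.
Later of the two: 25 August 2012.

August 25, 2012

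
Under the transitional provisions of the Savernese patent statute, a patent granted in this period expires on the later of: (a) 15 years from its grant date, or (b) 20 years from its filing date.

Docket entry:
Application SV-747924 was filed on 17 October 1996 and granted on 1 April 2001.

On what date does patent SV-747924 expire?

(a) grant + 15 years → 1 April 2016.
(b) filing + 20 years → 17 October 2016.
Later of the two: 17 October 2016.

2016-10-17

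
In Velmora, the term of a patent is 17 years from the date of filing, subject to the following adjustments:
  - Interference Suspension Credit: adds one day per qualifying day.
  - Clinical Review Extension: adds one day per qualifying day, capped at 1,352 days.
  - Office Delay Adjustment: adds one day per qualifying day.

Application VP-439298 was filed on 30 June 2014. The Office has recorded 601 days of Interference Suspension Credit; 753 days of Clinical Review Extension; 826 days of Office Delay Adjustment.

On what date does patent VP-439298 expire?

Base term: filing date + 17 years → 30 June 2031.
Interference Suspension Credit: +601 days → 20 February 2033.
Clinical Review Extension: 753 days (within the 1352-day cap) → +753 days → 15 March 2035.
Office Delay Adjustment: +826 days → 18 June 2037.

2037-06-18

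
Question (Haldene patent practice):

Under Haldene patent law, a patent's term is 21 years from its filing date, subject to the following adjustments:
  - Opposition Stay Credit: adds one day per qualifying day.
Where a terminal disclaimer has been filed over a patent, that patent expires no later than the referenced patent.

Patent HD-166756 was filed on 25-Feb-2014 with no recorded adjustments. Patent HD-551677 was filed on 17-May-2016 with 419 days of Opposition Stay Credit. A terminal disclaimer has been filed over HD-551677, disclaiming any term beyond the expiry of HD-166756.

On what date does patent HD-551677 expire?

Natural term of HD-551677:
  Base: filing + 21 years → 17 May 2037.
  Opposition Stay Credit: +419 days → 10 July 2038.
Expiry of referenced patent HD-166756:
  Base: filing + 21 years → 25 February 2035.
Terminal disclaimer: HD-551677 expires on the earlier of 10 July 2038 and 25 February 2035.

2035-02-25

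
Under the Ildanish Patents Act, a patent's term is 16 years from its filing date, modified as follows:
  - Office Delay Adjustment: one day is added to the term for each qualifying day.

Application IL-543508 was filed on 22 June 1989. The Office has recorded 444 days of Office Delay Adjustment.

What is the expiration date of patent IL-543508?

Base term: filing date + 16 years → 22 June 2005.
Office Delay Adjustment: +444 days → 9 September 2006.

2006-09-09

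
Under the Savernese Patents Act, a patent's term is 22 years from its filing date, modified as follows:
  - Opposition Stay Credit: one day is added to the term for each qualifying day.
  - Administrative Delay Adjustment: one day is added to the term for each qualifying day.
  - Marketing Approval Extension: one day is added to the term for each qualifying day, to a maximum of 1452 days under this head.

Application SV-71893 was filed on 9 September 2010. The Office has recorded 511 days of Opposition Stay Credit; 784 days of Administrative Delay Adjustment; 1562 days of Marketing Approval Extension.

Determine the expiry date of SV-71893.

2040-03-18

Base term: filing date + 22 years → 9 September 2032.
Opposition Stay Credit: +511 days → 2 February 2034.
Administrative Delay Adjustment: +784 days → 27 March 2036.
Marketing Approval Extension: 1562 days claimed exceeds the 1452-day cap, so +1452 days → 18 March 2040.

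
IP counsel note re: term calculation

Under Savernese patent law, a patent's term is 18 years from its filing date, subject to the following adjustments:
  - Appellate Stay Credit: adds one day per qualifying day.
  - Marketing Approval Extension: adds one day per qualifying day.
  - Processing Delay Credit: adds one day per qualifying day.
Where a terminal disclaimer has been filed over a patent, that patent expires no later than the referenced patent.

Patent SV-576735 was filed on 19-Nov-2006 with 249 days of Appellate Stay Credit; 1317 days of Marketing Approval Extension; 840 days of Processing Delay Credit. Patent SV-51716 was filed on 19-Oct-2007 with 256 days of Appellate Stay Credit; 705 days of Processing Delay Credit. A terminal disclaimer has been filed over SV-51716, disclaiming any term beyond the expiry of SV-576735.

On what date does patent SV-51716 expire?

Natural term of SV-51716:
  Base: filing + 18 years → 19 October 2025.
  Appellate Stay Credit: +256 days → 2 July 2026.
  Processing Delay Credit: +705 days → 6 June 2028.
Expiry of referenced patent SV-576735:
  Base: filing + 18 years → 19 November 2024.
  Appellate Stay Credit: +249 days → 26 July 2025.
  Marketing Approval Extension: +1317 days → 4 March 2029.
  Processing Delay Credit: +840 days → 22 June 2031.
Terminal disclaimer: SV-51716 expires on the earlier of 6 June 2028 and 22 June 2031.

2028-06-06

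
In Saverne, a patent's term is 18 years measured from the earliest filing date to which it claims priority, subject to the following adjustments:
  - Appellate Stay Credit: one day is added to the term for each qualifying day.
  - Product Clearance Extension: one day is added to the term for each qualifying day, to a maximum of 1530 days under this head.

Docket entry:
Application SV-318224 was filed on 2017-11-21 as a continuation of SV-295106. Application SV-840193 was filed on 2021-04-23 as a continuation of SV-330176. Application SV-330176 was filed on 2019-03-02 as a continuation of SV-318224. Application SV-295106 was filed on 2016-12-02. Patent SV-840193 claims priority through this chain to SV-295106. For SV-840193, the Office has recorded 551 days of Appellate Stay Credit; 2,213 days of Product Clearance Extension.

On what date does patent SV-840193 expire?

Earliest priority filing: 2 December 2016.
Base term: 2 December 2016 + 18 years → 2 December 2034.
Appellate Stay Credit: +551 days → 5 June 2036.
Product Clearance Extension: 2213 days claimed exceeds the 1530-day cap, so +1530 days → 13 August 2040.

August 13, 2040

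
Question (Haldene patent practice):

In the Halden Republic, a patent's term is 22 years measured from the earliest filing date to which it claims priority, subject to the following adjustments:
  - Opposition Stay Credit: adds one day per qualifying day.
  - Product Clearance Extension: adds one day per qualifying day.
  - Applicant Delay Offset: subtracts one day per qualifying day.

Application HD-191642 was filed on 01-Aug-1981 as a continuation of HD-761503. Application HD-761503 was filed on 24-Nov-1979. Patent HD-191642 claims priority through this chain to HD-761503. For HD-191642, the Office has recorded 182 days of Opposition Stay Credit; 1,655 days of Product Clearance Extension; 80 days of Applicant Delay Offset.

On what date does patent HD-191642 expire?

Earliest priority filing: 24 November 1979.
Base term: 24 November 1979 + 22 years → 24 November 2001.
Opposition Stay Credit: +182 days → 25 May 2002.
Product Clearance Extension: +1655 days → 5 December 2006.
Applicant Delay Offset: −80 days → 16 September 2006.

2006-09-16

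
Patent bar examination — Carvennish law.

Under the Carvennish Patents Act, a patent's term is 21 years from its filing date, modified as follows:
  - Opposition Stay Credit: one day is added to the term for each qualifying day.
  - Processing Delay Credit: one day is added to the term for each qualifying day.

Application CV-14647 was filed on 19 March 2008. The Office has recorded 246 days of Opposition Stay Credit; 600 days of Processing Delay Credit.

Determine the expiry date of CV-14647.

Base term: filing date + 21 years → 19 March 2029.
Opposition Stay Credit: +246 days → 20 November 2029.
Processing Delay Credit: +600 days → 13 July 2031.

2031-07-13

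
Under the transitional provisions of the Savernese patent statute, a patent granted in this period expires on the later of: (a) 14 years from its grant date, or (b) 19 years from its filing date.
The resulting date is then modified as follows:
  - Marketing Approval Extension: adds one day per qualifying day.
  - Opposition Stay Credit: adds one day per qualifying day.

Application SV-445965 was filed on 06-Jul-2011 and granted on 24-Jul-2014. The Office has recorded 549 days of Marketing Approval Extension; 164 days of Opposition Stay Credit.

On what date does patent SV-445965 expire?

June 18, 2032

(a) grant + 14 years → 24 July 2028.
(b) filing + 19 years → 6 July 2030.
Later of the two: 6 July 2030.
Marketing Approval Extension: +549 days → 6 January 2032.
Opposition Stay Credit: +164 days → 18 June 2032.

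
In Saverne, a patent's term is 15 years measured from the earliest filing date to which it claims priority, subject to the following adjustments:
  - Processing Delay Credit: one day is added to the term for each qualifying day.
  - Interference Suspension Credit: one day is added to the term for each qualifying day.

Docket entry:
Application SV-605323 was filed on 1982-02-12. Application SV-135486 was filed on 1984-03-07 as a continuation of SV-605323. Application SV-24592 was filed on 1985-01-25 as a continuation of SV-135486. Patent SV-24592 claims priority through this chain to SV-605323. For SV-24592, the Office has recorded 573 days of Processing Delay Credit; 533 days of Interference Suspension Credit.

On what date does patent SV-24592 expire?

2000-02-23

Earliest priority filing: 12 February 1982.
Base term: 12 February 1982 + 15 years → 12 February 1997.
Processing Delay Credit: +573 days → 8 September 1998.
Interference Suspension Credit: +533 days → 23 February 2000.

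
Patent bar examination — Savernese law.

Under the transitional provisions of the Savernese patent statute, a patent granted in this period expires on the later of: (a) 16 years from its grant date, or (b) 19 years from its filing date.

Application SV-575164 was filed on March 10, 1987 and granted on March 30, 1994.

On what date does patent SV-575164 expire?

(a) grant + 16 years → 30 March 2010.
(b) filing + 19 years → 10 March 2006.
Later of the two: 30 March 2010.

March 30, 2010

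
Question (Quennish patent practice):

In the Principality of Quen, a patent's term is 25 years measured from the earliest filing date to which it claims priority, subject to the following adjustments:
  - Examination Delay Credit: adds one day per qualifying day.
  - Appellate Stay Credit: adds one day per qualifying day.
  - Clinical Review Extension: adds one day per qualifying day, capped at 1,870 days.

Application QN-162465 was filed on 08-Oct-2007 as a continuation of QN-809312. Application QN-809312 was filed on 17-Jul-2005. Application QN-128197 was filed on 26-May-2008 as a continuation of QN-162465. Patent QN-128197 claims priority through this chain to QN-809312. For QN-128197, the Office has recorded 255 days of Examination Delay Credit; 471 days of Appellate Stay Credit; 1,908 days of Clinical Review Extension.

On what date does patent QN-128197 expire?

2037-08-25

Earliest priority filing: 17 July 2005.
Base term: 17 July 2005 + 25 years → 17 July 2030.
Examination Delay Credit: +255 days → 29 March 2031.
Appellate Stay Credit: +471 days → 12 July 2032.
Clinical Review Extension: 1908 days claimed exceeds the 1870-day cap, so +1870 days → 25 August 2037.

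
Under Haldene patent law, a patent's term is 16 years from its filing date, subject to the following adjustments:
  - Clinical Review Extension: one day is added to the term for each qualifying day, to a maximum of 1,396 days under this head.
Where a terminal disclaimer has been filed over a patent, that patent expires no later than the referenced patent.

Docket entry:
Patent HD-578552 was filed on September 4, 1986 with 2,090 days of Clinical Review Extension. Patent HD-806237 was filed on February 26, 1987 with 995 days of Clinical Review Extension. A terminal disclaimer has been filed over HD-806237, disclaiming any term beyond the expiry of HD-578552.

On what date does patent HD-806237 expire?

2005-11-17

Natural term of HD-806237:
  Base: filing + 16 years → 26 February 2003.
  Clinical Review Extension: 995 days (within the 1396-day cap) → +995 days → 17 November 2005.
Expiry of referenced patent HD-578552:
  Base: filing + 16 years → 4 September 2002.
  Clinical Review Extension: 2090 days claimed exceeds the 1396-day cap, so +1396 days → 1 July 2006.
Terminal disclaimer: HD-806237 expires on the earlier of 17 November 2005 and 1 July 2006.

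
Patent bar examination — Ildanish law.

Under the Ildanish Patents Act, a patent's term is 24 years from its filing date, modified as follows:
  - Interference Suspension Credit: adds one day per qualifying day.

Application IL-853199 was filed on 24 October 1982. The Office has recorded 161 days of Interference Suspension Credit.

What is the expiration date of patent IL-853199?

Base term: filing date + 24 years → 24 October 2006.
Interference Suspension Credit: +161 days → 3 April 2007.

2007-04-03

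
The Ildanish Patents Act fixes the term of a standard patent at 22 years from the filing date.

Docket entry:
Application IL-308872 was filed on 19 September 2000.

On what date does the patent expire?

Filing date + 22 years → 19 September 2022.

September 19, 2022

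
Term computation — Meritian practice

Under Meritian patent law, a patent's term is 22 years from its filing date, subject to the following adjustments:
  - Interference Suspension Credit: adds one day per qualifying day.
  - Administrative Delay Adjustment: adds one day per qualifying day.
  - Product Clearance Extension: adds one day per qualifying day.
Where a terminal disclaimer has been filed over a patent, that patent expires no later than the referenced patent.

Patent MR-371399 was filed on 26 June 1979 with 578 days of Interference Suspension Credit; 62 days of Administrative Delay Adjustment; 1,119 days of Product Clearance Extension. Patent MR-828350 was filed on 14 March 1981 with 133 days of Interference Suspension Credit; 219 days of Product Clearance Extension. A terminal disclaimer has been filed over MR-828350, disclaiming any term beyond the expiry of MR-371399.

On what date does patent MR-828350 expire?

Natural term of MR-828350:
  Base: filing + 22 years → 14 March 2003.
  Interference Suspension Credit: +133 days → 25 July 2003.
  Product Clearance Extension: +219 days → 29 February 2004.
Expiry of referenced patent MR-371399:
  Base: filing + 22 years → 26 June 2001.
  Interference Suspension Credit: +578 days → 25 January 2003.
  Administrative Delay Adjustment: +62 days → 28 March 2003.
  Product Clearance Extension: +1119 days → 20 April 2006.
Terminal disclaimer: MR-828350 expires on the earlier of 29 February 2004 and 20 April 2006.

February 29, 2004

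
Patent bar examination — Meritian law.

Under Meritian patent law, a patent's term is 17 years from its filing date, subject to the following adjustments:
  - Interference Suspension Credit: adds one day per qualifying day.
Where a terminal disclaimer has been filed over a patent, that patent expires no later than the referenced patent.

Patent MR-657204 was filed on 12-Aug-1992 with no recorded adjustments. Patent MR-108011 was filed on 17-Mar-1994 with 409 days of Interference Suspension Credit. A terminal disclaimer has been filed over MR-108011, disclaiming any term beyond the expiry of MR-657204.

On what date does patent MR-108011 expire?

2009-08-12

Natural term of MR-108011:
  Base: filing + 17 years → 17 March 2011.
  Interference Suspension Credit: +409 days → 29 April 2012.
Expiry of referenced patent MR-657204:
  Base: filing + 17 years → 12 August 2009.
Terminal disclaimer: MR-108011 expires on the earlier of 29 April 2012 and 12 August 2009.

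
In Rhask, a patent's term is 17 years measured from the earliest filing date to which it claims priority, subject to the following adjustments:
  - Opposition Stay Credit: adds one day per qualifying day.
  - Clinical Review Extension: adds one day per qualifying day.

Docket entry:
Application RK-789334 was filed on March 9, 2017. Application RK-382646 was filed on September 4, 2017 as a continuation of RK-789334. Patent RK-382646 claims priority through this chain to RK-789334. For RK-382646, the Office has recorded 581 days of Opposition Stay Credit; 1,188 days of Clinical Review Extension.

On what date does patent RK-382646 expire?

January 11, 2039

Earliest priority filing: 9 March 2017.
Base term: 9 March 2017 + 17 years → 9 March 2034.
Opposition Stay Credit: +581 days → 11 October 2035.
Clinical Review Extension: +1188 days → 11 January 2039.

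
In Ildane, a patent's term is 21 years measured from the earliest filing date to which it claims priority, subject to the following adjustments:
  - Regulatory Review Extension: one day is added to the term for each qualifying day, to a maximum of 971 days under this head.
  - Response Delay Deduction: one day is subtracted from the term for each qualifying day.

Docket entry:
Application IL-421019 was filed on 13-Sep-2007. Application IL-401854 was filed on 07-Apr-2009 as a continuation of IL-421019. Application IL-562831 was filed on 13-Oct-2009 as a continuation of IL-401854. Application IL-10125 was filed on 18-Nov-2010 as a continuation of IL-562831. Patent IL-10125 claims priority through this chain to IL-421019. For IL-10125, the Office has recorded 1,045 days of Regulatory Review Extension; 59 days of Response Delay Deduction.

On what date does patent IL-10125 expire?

2031-03-14

Earliest priority filing: 13 September 2007.
Base term: 13 September 2007 + 21 years → 13 September 2028.
Regulatory Review Extension: 1045 days claimed exceeds the 971-day cap, so +971 days → 12 May 2031.
Response Delay Deduction: −59 days → 14 March 2031.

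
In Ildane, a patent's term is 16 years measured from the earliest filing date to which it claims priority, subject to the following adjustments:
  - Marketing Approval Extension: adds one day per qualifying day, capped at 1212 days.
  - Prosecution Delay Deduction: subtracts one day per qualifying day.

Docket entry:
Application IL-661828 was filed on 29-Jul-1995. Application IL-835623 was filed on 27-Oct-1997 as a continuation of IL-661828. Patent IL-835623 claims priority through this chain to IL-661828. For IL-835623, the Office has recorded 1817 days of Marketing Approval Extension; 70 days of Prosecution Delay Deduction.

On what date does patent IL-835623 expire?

Earliest priority filing: 29 July 1995.
Base term: 29 July 1995 + 16 years → 29 July 2011.
Marketing Approval Extension: 1817 days claimed exceeds the 1212-day cap, so +1212 days → 22 November 2014.
Prosecution Delay Deduction: −70 days → 13 September 2014.

September 13, 2014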